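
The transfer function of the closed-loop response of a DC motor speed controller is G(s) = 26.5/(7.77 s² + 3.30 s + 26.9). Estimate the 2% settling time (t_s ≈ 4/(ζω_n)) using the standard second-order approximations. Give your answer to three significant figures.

Dividing through by 7.77: denominator becomes s² + 0.4247 s + 3.462.
So ω_n = √3.462 = 1.86 rad/s and ζ = 0.4247/(2·1.86) = 0.114.
t_s ≈ 4/(ζω_n) = 18.8 s.

t_s ≈ 18.8 s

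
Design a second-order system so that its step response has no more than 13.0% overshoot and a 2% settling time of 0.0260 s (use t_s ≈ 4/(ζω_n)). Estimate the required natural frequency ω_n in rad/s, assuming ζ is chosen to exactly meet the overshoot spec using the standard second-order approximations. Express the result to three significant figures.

ω_n ≈ 282 rad/s

From %OS = 100·exp(−πζ/√(1−ζ²)), invert to get ζ = −ln(OS)/√(π² + ln²(OS)) with OS = 0.130.
−ln 0.130 = 2.040, so ζ = 2.040/√(π² + 4.163) = 0.545.
From t_s ≈ 4/(ζω_n): ω_n = 4/(ζ·t_s) = 4/(0.545·0.0260) = 282 rad/s.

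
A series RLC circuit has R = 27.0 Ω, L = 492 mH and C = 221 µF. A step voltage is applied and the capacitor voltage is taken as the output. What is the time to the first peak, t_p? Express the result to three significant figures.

For a series RLC circuit (capacitor voltage as output), ω_n = 1/√(LC) = 1/√(492 mH · 221 µF) = 95.9 rad/s.
ζ = (R/2)·√(C/L) = (27.0/2)·√(221 µF/492 mH) = 0.286.
The damped frequency ω_d = ω_n√(1−ζ²) = 91.9 rad/s. t_p = π/ω_d = 0.0342 s.

t_p ≈ 0.0342 s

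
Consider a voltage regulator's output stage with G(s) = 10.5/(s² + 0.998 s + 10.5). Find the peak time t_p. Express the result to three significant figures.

t_p ≈ 0.981 s

Comparing the denominator to s² + 2ζω_n s + ω_n²: ω_n = √10.5 = 3.24 rad/s, and 2ζω_n = 0.998 so ζ = 0.998/(2·3.24) = 0.154.
ω_d = 3.24·√(1 − 0.154²) = 3.20 rad/s. Then t_p = π/ω_d = 0.981 s.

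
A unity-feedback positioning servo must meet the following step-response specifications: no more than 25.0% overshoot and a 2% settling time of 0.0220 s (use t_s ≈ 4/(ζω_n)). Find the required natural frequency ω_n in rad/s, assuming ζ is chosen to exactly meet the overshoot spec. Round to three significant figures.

ω_n ≈ 450 rad/s

Inverting the overshoot relation: ζ = |ln 0.250|/√(π² + ln²0.250) = 0.404.
Then ω_n = 4/(ζ t_s) = 4/(0.404 × 0.0220) = 450 rad/s.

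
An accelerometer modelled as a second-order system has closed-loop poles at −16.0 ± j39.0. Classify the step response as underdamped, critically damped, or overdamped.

underdamped

Since the poles form a complex-conjugate pair with nonzero imaginary part, the response is underdamped.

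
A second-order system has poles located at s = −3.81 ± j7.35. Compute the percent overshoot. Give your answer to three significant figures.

%OS ≈ 19.6%

The poles are at −σ ± jω_d with σ = 3.81 and ω_d = 7.35, so ω_n = √(σ²+ω_d²) = 8.28 rad/s and ζ = σ/ω_n = 0.460.
Overshoot: exp(−π·0.460/√(1−0.460²)) = 0.196, i.e. 19.6%.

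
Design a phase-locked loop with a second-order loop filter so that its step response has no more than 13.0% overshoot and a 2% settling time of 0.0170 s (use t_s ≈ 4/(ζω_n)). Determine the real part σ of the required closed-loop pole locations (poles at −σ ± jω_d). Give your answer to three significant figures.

σ ≈ 235

The settling-time spec alone fixes σ = ζω_n = 4/t_s = 4/0.0170 = 235.
(Overshoot then fixes ζ = 0.545 and hence ω_d = σ·√(1−ζ²)/ζ = 362 rad/s.)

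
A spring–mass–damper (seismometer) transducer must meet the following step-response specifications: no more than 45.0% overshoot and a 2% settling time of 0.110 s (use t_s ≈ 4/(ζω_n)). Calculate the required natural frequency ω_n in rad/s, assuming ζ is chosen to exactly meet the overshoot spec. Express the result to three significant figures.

ω_n ≈ 148 rad/s

From %OS = 100·exp(−πζ/√(1−ζ²)), invert to get ζ = −ln(OS)/√(π² + ln²(OS)) with OS = 0.450.
−ln 0.450 = 0.7985, so ζ = 0.7985/√(π² + 0.6376) = 0.246.
From t_s ≈ 4/(ζω_n): ω_n = 4/(ζ·t_s) = 4/(0.246·0.110) = 148 rad/s.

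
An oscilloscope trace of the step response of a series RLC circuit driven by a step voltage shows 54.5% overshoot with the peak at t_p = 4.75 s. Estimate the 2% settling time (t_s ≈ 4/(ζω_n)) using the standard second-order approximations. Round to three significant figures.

t_s ≈ 31.3 s

The overshoot fixes ζ = −ln(OS)/√(π²+ln²(OS)) = 0.190.
t_p = π/ω_d ⇒ ω_d = 0.661 rad/s; then ω_n = ω_d/√(1−ζ²) = 0.674 rad/s.
t_s ≈ 4/(ζω_n) = 4/(0.190·0.674) = 31.3 s.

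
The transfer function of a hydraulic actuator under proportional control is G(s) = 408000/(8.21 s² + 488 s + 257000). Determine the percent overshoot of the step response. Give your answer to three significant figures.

Dividing through by 8.21: denominator becomes s² + 59.44 s + 31300.
So ω_n = √31300 = 177 rad/s and ζ = 59.44/(2·177) = 0.168.
%OS = 100·exp(−πζ/√(1−ζ²)) = 58.5%.

%OS ≈ 58.5%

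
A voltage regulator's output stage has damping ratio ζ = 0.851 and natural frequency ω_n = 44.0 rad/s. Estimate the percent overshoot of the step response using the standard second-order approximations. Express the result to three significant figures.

%OS ≈ 0.615%

For an underdamped second-order system, %OS = 100·exp(−πζ/√(1−ζ²)).
πζ/√(1−ζ²) = π·0.851/√(1−0.724) = 5.091, so %OS = 100·e^(−5.091) = 0.615%.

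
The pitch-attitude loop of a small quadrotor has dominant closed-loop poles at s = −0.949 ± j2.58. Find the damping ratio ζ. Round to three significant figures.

ζ ≈ 0.345

|pole| = ω_n = √(0.949² + 2.58²) = 2.75 rad/s; ζ = cos θ = σ/ω_n = 0.345.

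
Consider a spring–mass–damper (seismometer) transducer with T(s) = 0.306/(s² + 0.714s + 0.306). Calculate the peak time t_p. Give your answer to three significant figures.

t_p ≈ 7.43 s

Comparing the denominator to s² + 2ζω_n s + ω_n²: ω_n = √0.306 = 0.553 rad/s, and 2ζω_n = 0.714 so ζ = 0.714/(2·0.553) = 0.645.
ω_d = 0.553·√(1 − 0.645²) = 0.423 rad/s. Then t_p = π/ω_d = 7.43 s.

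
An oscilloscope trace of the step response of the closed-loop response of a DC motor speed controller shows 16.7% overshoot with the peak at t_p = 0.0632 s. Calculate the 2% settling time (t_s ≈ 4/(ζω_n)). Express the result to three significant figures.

t_s ≈ 0.141 s

From the overshoot, ζ = −ln(OS)/√(π²+ln²(OS)) = 0.495.
From t_p = π/ω_d, ω_d = π/0.0632 = 49.7 rad/s, so ω_n = ω_d/√(1−ζ²) = 57.2 rad/s.
t_s ≈ 4/(ζω_n) = 4/(0.495·57.2) = 0.141 s.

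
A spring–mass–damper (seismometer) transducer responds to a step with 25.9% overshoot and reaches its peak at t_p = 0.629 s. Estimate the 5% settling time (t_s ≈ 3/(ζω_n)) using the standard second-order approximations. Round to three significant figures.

t_s ≈ 1.40 s

The overshoot fixes ζ = −ln(OS)/√(π²+ln²(OS)) = 0.395.
From t_p = π/ω_d, ω_d = π/0.629 = 4.99 rad/s, so ω_n = ω_d/√(1−ζ²) = 5.44 rad/s.
t_s ≈ 3/(ζω_n) = 3/(0.395·5.44) = 1.40 s.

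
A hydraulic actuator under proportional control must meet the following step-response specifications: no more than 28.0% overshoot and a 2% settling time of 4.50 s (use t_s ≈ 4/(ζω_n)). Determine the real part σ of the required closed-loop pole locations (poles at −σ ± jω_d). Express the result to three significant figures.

σ ≈ 0.889

The settling-time spec alone fixes σ = ζω_n = 4/t_s = 4/4.50 = 0.889.
(Overshoot then fixes ζ = 0.376 and hence ω_d = σ·√(1−ζ²)/ζ = 2.19 rad/s.)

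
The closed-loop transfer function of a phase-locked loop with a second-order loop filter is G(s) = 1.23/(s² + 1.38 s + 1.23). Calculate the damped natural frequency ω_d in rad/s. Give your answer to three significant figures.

ω_d ≈ 0.868 rad/s

ω_n = √1.23 = 1.11 rad/s; ζ = 1.38/(2·1.11) = 0.622.
ω_d = 1.11·√(1 − 0.622²) = 0.868 rad/s.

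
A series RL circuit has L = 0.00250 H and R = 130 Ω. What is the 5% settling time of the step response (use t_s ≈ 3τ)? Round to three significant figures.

t_s ≈ 0.0000577 s

τ = L/R = 0.00250/130 = 0.0000192 s.
t_s ≈ 3τ = 0.0000577 s.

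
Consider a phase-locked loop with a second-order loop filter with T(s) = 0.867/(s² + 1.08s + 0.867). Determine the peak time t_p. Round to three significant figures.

ω_n = √0.867 = 0.931 rad/s; ζ = 1.08/(2·0.931) = 0.580.
ω_d = ω_n√(1−ζ²) = 0.759 rad/s. Then t_p = π/ω_d = 4.14 s.

t_p ≈ 4.14 s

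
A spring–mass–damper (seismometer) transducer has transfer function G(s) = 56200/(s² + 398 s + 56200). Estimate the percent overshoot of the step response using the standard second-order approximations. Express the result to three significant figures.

%OS ≈ 0.781%

ω_n = √56200 = 237 rad/s; ζ = 398/(2·237) = 0.839.
%OS = 100·exp(−πζ/√(1−ζ²)) = 0.781%.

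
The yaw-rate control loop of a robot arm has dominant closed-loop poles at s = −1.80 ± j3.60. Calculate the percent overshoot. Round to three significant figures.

%OS ≈ 20.8%

|pole| = ω_n = √(1.80² + 3.60²) = 4.02 rad/s; ζ = cos θ = σ/ω_n = 0.447.
%OS = 100·exp(−πζ/√(1−ζ²)) = 20.8%.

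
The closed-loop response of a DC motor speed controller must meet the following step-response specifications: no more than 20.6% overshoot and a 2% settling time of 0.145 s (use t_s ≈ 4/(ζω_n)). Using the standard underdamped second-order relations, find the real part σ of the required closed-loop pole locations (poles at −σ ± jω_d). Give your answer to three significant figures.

σ ≈ 27.6

The settling-time spec alone fixes σ = ζω_n = 4/t_s = 4/0.145 = 27.6.
(Overshoot then fixes ζ = 0.449 and hence ω_d = σ·√(1−ζ²)/ζ = 54.9 rad/s.)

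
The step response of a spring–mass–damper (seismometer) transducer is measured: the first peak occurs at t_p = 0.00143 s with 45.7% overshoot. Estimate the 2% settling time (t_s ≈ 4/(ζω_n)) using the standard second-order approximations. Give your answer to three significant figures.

t_s ≈ 0.00730 s

ζ from %OS: ζ = |ln 0.457|/√(π²+ln²0.457) = 0.242.
t_p = π/ω_d ⇒ ω_d = 2200 rad/s; then ω_n = ω_d/√(1−ζ²) = 2260 rad/s.
t_s ≈ 4/(ζω_n) = 4/(0.242·2260) = 0.00730 s.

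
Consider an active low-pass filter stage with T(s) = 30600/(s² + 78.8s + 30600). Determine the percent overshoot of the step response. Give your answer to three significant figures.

%OS ≈ 48.4%

Comparing the denominator to s² + 2ζω_n s + ω_n²: ω_n = √30600 = 175 rad/s, and 2ζω_n = 78.8 so ζ = 78.8/(2·175) = 0.225.
%OS = 100·exp(−πζ/√(1−ζ²)) = 48.4%.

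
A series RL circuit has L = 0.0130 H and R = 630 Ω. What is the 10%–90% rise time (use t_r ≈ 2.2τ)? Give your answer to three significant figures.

t_r ≈ 0.0000454 s

τ = L/R = 0.0130/630 = 0.0000206 s.
t_r ≈ 2.2τ = 0.0000454 s.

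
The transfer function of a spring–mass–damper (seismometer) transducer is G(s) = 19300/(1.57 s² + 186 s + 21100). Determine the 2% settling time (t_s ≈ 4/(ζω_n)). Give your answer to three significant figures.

Dividing through by 1.57: denominator becomes s² + 118.5 s + 13440.
So ω_n = √13440 = 116 rad/s and ζ = 118.5/(2·116) = 0.511.
t_s ≈ 4/(ζω_n) = 0.0675 s.

t_s ≈ 0.0675 s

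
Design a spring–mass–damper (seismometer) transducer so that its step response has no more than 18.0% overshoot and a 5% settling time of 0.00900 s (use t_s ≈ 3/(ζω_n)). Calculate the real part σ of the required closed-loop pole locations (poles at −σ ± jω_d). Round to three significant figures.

The settling-time spec alone fixes σ = ζω_n = 3/t_s = 3/0.00900 = 333.
(Overshoot then fixes ζ = 0.479 and hence ω_d = σ·√(1−ζ²)/ζ = 611 rad/s.)

σ ≈ 333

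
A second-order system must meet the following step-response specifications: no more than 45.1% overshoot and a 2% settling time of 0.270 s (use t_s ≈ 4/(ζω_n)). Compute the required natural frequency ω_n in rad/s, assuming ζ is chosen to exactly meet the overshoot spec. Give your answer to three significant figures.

Inverting the overshoot relation: ζ = |ln 0.451|/√(π² + ln²0.451) = 0.246.
Then ω_n = 4/(ζ t_s) = 4/(0.246 × 0.270) = 60.3 rad/s.

ω_n ≈ 60.3 rad/s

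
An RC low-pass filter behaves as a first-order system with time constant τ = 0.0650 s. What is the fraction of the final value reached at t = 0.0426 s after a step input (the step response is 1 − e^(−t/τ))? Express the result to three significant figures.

y(t)/y_∞ = 1 − e^(−t/τ) = 1 − e^(−0.0426/0.0650) = 1 − e^(−0.655) = 0.481.

y/y_∞ ≈ 0.481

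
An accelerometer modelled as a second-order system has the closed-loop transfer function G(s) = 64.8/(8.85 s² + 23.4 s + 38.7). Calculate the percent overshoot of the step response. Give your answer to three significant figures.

%OS ≈ 7.70%

Dividing through by 8.85: denominator becomes s² + 2.644 s + 4.373.
So ω_n = √4.373 = 2.09 rad/s and ζ = 2.644/(2·2.09) = 0.632.
%OS = 100 e^{−πζ/√(1−ζ²)} with ζ = 0.632 gives 7.70%.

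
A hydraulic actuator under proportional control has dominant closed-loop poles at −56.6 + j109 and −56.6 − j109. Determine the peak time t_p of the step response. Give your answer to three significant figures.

t_p ≈ 0.0288 s

t_p = π/ω_d with ω_d = 109 (the imaginary part), so t_p = 0.0288 s.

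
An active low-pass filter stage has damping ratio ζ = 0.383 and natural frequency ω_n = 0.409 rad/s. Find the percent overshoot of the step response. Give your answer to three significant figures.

%OS ≈ 27.2%

For an underdamped second-order system, %OS = 100·exp(−πζ/√(1−ζ²)).
πζ/√(1−ζ²) = π·0.383/√(1−0.147) = 1.303, so %OS = 100·e^(−1.303) = 27.2%.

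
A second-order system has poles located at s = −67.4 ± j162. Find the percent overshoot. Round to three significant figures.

The poles are at −σ ± jω_d with σ = 67.4 and ω_d = 162, so ω_n = √(σ²+ω_d²) = 175 rad/s and ζ = σ/ω_n = 0.384.
%OS = 100 e^{−πζ/√(1−ζ²)} with ζ = 0.384 gives 27.1%.

%OS ≈ 27.1%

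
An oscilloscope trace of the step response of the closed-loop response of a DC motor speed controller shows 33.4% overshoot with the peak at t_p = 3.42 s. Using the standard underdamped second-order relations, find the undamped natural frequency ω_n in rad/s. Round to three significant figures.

The overshoot fixes ζ = −ln(OS)/√(π²+ln²(OS)) = 0.330.
t_p = π/ω_d ⇒ ω_d = 0.919 rad/s; then ω_n = ω_d/√(1−ζ²) = 0.973 rad/s.

ω_n ≈ 0.973 rad/s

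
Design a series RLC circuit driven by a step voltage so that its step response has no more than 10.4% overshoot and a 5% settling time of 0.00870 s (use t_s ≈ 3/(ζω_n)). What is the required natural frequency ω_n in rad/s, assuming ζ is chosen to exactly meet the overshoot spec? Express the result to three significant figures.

ω_n ≈ 590 rad/s

ζ = −ln(OS)/√(π² + (ln OS)²). With OS = 0.104, ln OS = −2.263 and ζ = 2.263/3.872 = 0.585.
Then ω_n = 3/(ζ t_s) = 3/(0.585 × 0.00870) = 590 rad/s.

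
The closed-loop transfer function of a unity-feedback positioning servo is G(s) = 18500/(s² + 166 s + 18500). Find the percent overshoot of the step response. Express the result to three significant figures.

%OS ≈ 8.89%

ω_n = √18500 = 136 rad/s; ζ = 166/(2·136) = 0.610.
%OS = 100 e^{−πζ/√(1−ζ²)} with ζ = 0.610 gives 8.89%.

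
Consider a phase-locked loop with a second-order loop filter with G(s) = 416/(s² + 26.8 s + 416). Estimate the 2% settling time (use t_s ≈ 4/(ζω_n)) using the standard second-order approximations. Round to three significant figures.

Matching coefficients with s² + 2ζω_n s + ω_n² gives ω_n² = 416 ⇒ ω_n = 20.4 rad/s, and ζ = 26.8/(2ω_n) = 0.657.
t_s ≈ 4/(ζω_n) = 4/(0.657·20.4) = 0.299 s.

t_s ≈ 0.299 s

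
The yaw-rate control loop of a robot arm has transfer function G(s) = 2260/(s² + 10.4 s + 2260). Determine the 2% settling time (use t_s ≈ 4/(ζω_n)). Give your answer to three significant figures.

ω_n = √2260 = 47.5 rad/s; ζ = 10.4/(2·47.5) = 0.109.
t_s ≈ 4/(ζω_n) = 4/(0.109·47.5) = 0.769 s.

t_s ≈ 0.769 s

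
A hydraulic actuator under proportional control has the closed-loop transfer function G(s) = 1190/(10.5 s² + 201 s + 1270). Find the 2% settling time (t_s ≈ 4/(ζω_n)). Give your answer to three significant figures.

t_s ≈ 0.418 s

Dividing through by 10.5: denominator becomes s² + 19.14 s + 121.0.
So ω_n = √121.0 = 11.0 rad/s and ζ = 19.14/(2·11.0) = 0.870.
t_s ≈ 4/(ζω_n) = 0.418 s.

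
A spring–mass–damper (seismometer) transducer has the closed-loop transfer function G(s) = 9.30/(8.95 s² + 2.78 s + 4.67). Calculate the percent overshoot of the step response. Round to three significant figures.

%OS ≈ 50.1%

Dividing through by 8.95: denominator becomes s² + 0.3106 s + 0.5218.
So ω_n = √0.5218 = 0.722 rad/s and ζ = 0.3106/(2·0.722) = 0.215.
Overshoot: exp(−π·0.215/√(1−0.215²)) = 0.501, i.e. 50.1%.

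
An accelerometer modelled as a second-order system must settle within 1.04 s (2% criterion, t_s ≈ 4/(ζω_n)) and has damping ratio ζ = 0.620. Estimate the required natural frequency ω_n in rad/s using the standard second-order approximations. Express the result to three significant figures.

ω_n ≈ 6.20 rad/s

Rearranging t_s ≈ 4/(ζω_n) gives ω_n = 4/(ζ·t_s) = 4/(0.620 × 1.04) = 6.20 rad/s.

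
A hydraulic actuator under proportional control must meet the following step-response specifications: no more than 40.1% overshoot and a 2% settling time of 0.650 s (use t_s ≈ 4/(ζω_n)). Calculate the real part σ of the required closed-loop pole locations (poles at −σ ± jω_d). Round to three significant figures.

The settling-time spec alone fixes σ = ζω_n = 4/t_s = 4/0.650 = 6.15.
(Overshoot then fixes ζ = 0.279 and hence ω_d = σ·√(1−ζ²)/ζ = 21.2 rad/s.)

σ ≈ 6.15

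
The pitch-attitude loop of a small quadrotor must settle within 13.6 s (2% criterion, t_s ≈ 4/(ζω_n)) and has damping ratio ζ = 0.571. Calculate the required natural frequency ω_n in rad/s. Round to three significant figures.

Rearranging t_s ≈ 4/(ζω_n) gives ω_n = 4/(ζ·t_s) = 4/(0.571 × 13.6) = 0.515 rad/s.

ω_n ≈ 0.515 rad/s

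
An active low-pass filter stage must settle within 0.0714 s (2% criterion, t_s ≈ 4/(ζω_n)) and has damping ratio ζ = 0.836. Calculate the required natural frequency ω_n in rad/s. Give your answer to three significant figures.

ω_n ≈ 67.0 rad/s

Rearranging t_s ≈ 4/(ζω_n) gives ω_n = 4/(ζ·t_s) = 4/(0.836 × 0.0714) = 67.0 rad/s.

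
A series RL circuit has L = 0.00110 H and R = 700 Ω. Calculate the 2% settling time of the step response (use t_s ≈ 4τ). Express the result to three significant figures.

τ = L/R = 0.00110/700 = 0.00000157 s.
t_s ≈ 4τ = 0.00000629 s.

t_s ≈ 0.00000629 s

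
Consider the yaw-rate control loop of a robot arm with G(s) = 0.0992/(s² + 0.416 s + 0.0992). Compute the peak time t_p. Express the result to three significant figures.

ω_n = √0.0992 = 0.315 rad/s; ζ = 0.416/(2·0.315) = 0.660.
The damped frequency ω_d = ω_n√(1−ζ²) = 0.237 rad/s. Then t_p = π/ω_d = 13.3 s.

t_p ≈ 13.3 s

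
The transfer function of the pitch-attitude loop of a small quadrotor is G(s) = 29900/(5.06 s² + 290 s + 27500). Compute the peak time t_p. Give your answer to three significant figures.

t_p ≈ 0.0463 s

Dividing through by 5.06: denominator becomes s² + 57.31 s + 5435.
So ω_n = √5435 = 73.7 rad/s and ζ = 57.31/(2·73.7) = 0.389.
The damped frequency ω_d = ω_n√(1−ζ²) = 67.9 rad/s. t_p = π/ω_d = 0.0463 s.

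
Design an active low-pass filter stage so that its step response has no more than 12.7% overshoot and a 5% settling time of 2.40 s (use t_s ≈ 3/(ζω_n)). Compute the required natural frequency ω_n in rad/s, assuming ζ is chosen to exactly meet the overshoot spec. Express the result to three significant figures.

ω_n ≈ 2.28 rad/s

Inverting the overshoot relation: ζ = |ln 0.127|/√(π² + ln²0.127) = 0.549.
Then ω_n = 3/(ζ t_s) = 3/(0.549 × 2.40) = 2.28 rad/s.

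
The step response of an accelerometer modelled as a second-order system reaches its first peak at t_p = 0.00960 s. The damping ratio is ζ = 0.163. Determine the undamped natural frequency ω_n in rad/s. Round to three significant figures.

ω_n ≈ 332 rad/s

Peak time t_p = π/ω_d, so ω_d = π/t_p = π/0.00960 = 327 rad/s.
ω_n = ω_d/√(1−ζ²) = 327/√0.973 = 332 rad/s.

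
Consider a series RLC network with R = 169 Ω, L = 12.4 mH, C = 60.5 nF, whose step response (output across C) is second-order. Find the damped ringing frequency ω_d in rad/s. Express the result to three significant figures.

For a series RLC circuit (capacitor voltage as output), ω_n = 1/√(LC) = 1/√(12.4 mH · 60.5 nF) = 36500 rad/s.
ζ = (R/2)·√(C/L) = (169/2)·√(60.5 nF/12.4 mH) = 0.187.
ω_d = 36500·√(1 − 0.187²) = 35900 rad/s.

ω_d ≈ 35900 rad/s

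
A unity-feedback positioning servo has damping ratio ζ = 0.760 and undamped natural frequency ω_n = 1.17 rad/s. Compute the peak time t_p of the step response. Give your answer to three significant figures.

t_p ≈ 4.13 s

The damped frequency is ω_d = ω_n√(1−ζ²) = 1.17·√(1−0.578) = 0.760 rad/s.
Peak time t_p = π/ω_d = π/0.760 = 4.13 s.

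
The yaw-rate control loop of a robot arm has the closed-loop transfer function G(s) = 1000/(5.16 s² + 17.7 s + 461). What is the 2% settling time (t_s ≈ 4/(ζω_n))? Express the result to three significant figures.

t_s ≈ 2.33 s

Dividing through by 5.16: denominator becomes s² + 3.430 s + 89.34.
So ω_n = √89.34 = 9.45 rad/s and ζ = 3.430/(2·9.45) = 0.181.
t_s ≈ 4/(ζω_n) = 2.33 s.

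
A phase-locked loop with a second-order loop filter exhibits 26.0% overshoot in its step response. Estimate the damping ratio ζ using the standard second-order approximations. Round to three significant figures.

ζ ≈ 0.394

From %OS = 100·exp(−πζ/√(1−ζ²)), invert to get ζ = −ln(OS)/√(π² + ln²(OS)) with OS = 0.260.
−ln 0.260 = 1.347, so ζ = 1.347/√(π² + 1.815) = 0.394.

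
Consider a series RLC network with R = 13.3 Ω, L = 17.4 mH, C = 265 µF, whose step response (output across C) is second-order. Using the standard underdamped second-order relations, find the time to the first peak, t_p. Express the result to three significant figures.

For a series RLC circuit (capacitor voltage as output), ω_n = 1/√(LC) = 1/√(17.4 mH · 265 µF) = 466 rad/s.
ζ = (R/2)·√(C/L) = (13.3/2)·√(265 µF/17.4 mH) = 0.821.
ω_d = 466·√(1 − 0.821²) = 266 rad/s. t_p = π/ω_d = 0.0118 s.

t_p ≈ 0.0118 s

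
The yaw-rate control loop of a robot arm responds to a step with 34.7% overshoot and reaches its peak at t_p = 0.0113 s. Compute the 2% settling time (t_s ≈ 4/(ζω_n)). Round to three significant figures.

t_s ≈ 0.0427 s

ζ from %OS: ζ = |ln 0.347|/√(π²+ln²0.347) = 0.319.
t_p = π/ω_d ⇒ ω_d = 278 rad/s; then ω_n = ω_d/√(1−ζ²) = 293 rad/s.
t_s ≈ 4/(ζω_n) = 4/(0.319·293) = 0.0427 s.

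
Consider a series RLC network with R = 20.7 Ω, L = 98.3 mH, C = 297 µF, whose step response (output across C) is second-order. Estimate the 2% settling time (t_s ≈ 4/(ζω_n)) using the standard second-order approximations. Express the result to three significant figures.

t_s ≈ 0.0380 s

For a series RLC circuit (capacitor voltage as output), ω_n = 1/√(LC) = 1/√(98.3 mH · 297 µF) = 185 rad/s.
ζ = (R/2)·√(C/L) = (20.7/2)·√(297 µF/98.3 mH) = 0.569.
t_s ≈ 4/(ζω_n) = 0.0380 s.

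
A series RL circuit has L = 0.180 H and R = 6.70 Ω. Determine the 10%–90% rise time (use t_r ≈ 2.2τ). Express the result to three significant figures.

t_r ≈ 0.0591 s

τ = L/R = 0.180/6.70 = 0.0269 s.
t_r ≈ 2.2τ = 0.0591 s.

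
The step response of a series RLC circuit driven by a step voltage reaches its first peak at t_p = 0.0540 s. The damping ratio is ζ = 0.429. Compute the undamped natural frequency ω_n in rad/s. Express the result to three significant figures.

Peak time t_p = π/ω_d, so ω_d = π/t_p = π/0.0540 = 58.2 rad/s.
ω_n = ω_d/√(1−ζ²) = 58.2/√0.816 = 64.4 rad/s.

ω_n ≈ 64.4 rad/s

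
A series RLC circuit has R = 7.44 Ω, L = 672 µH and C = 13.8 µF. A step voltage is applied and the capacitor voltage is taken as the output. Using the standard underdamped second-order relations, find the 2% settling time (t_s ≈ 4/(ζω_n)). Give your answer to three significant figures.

For a series RLC circuit (capacitor voltage as output), ω_n = 1/√(LC) = 1/√(672 µH · 13.8 µF) = 10400 rad/s.
ζ = (R/2)·√(C/L) = (7.44/2)·√(13.8 µF/672 µH) = 0.533.
t_s ≈ 4/(ζω_n) = 0.000723 s.

t_s ≈ 0.000723 s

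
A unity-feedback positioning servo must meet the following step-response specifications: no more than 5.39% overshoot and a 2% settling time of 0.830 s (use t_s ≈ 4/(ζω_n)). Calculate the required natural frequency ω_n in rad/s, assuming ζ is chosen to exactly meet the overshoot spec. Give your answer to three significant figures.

ζ = −ln(OS)/√(π² + (ln OS)²). With OS = 0.0539, ln OS = −2.921 and ζ = 2.921/4.289 = 0.681.
Then ω_n = 4/(ζ t_s) = 4/(0.681 × 0.830) = 7.08 rad/s.

ω_n ≈ 7.08 rad/s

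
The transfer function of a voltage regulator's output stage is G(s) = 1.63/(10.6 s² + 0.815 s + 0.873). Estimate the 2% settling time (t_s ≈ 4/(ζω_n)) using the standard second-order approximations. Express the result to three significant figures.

Dividing through by 10.6: denominator becomes s² + 0.07689 s + 0.08236.
So ω_n = √0.08236 = 0.287 rad/s and ζ = 0.07689/(2·0.287) = 0.134.
t_s ≈ 4/(ζω_n) = 104 s.

t_s ≈ 104 s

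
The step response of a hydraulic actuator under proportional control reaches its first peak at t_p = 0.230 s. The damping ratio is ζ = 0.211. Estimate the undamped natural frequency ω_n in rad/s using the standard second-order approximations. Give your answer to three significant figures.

ω_n ≈ 14.0 rad/s

Peak time t_p = π/ω_d, so ω_d = π/t_p = π/0.230 = 13.7 rad/s.
ω_n = ω_d/√(1−ζ²) = 13.7/√0.955 = 14.0 rad/s.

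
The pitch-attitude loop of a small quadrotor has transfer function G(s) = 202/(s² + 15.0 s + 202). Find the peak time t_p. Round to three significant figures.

t_p ≈ 0.260 s

Comparing the denominator to s² + 2ζω_n s + ω_n²: ω_n = √202 = 14.2 rad/s, and 2ζω_n = 15.0 so ζ = 15.0/(2·14.2) = 0.528.
The damped frequency ω_d = ω_n√(1−ζ²) = 12.1 rad/s. Then t_p = π/ω_d = 0.260 s.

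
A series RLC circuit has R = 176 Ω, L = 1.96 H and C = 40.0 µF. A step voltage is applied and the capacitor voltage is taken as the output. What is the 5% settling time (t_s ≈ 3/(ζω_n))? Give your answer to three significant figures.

t_s ≈ 0.0668 s

For a series RLC circuit (capacitor voltage as output), ω_n = 1/√(LC) = 1/√(1.96 H · 40.0 µF) = 113 rad/s.
ζ = (R/2)·√(C/L) = (176/2)·√(40.0 µF/1.96 H) = 0.398.
t_s ≈ 3/(ζω_n) = 0.0668 s.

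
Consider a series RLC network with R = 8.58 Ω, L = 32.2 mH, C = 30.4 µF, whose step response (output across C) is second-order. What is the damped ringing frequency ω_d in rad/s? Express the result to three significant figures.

ω_d ≈ 1000 rad/s

For a series RLC circuit (capacitor voltage as output), ω_n = 1/√(LC) = 1/√(32.2 mH · 30.4 µF) = 1010 rad/s.
ζ = (R/2)·√(C/L) = (8.58/2)·√(30.4 µF/32.2 mH) = 0.132.
The damped frequency ω_d = ω_n√(1−ζ²) = 1000 rad/s.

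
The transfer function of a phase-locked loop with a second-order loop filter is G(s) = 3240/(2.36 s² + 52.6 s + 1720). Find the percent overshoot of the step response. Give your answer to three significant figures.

%OS ≈ 24.1%

Dividing through by 2.36: denominator becomes s² + 22.29 s + 728.8.
So ω_n = √728.8 = 27.0 rad/s and ζ = 22.29/(2·27.0) = 0.413.
%OS = 100 e^{−πζ/√(1−ζ²)} with ζ = 0.413 gives 24.1%.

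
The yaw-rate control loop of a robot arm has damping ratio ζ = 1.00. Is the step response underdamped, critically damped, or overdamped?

Since ζ = 1, the system is critically damped.

critically damped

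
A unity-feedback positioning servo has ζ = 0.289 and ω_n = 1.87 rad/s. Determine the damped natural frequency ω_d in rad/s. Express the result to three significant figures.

ω_d = ω_n√(1−ζ²) = 1.87·√0.916 = 1.79 rad/s.

ω_d ≈ 1.79 rad/s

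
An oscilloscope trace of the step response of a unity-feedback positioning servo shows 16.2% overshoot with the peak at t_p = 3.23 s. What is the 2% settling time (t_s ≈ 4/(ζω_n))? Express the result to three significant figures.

From the overshoot, ζ = −ln(OS)/√(π²+ln²(OS)) = 0.501.
t_p = π/ω_d ⇒ ω_d = 0.973 rad/s; then ω_n = ω_d/√(1−ζ²) = 1.12 rad/s.
t_s ≈ 4/(ζω_n) = 4/(0.501·1.12) = 7.10 s.

t_s ≈ 7.10 s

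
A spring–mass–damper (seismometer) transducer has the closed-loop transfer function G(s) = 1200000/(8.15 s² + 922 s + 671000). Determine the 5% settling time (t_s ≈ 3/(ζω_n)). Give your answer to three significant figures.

Dividing through by 8.15: denominator becomes s² + 113.1 s + 82330.
So ω_n = √82330 = 287 rad/s and ζ = 113.1/(2·287) = 0.197.
t_s ≈ 3/(ζω_n) = 0.0530 s.

t_s ≈ 0.0530 s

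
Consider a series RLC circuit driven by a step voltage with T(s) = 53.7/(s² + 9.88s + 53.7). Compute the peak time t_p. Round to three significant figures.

Comparing the denominator to s² + 2ζω_n s + ω_n²: ω_n = √53.7 = 7.33 rad/s, and 2ζω_n = 9.88 so ζ = 9.88/(2·7.33) = 0.674.
The damped frequency ω_d = ω_n√(1−ζ²) = 5.41 rad/s. Then t_p = π/ω_d = 0.580 s.

t_p ≈ 0.580 s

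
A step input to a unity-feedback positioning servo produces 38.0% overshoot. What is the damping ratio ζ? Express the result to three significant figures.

From %OS = 100·exp(−πζ/√(1−ζ²)), invert to get ζ = −ln(OS)/√(π² + ln²(OS)) with OS = 0.380.
−ln 0.380 = 0.9676, so ζ = 0.9676/√(π² + 0.9362) = 0.294.

ζ ≈ 0.294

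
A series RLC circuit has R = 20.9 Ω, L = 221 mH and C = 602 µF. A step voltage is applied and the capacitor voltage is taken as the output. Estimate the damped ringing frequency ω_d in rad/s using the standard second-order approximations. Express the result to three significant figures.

ω_d ≈ 72.7 rad/s

For a series RLC circuit (capacitor voltage as output), ω_n = 1/√(LC) = 1/√(221 mH · 602 µF) = 86.7 rad/s.
ζ = (R/2)·√(C/L) = (20.9/2)·√(602 µF/221 mH) = 0.545.
The damped frequency ω_d = ω_n√(1−ζ²) = 72.7 rad/s.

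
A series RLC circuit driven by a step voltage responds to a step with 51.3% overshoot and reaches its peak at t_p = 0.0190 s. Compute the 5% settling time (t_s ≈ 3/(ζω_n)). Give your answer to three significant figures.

t_s ≈ 0.0854 s

From the overshoot, ζ = −ln(OS)/√(π²+ln²(OS)) = 0.208.
t_p = π/ω_d ⇒ ω_d = 165 rad/s; then ω_n = ω_d/√(1−ζ²) = 169 rad/s.
t_s ≈ 3/(ζω_n) = 3/(0.208·169) = 0.0854 s.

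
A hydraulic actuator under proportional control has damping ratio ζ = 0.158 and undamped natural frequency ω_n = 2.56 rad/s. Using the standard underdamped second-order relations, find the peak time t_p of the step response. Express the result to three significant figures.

t_p ≈ 1.24 s

The damped frequency is ω_d = ω_n√(1−ζ²) = 2.56·√(1−0.0250) = 2.53 rad/s.
Peak time t_p = π/ω_d = π/2.53 = 1.24 s.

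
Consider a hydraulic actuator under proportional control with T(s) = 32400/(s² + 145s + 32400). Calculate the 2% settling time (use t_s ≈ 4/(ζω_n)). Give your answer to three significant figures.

t_s ≈ 0.0552 s

Comparing the denominator to s² + 2ζω_n s + ω_n²: ω_n = √32400 = 180 rad/s, and 2ζω_n = 145 so ζ = 145/(2·180) = 0.403.
t_s ≈ 4/(ζω_n) = 4/(0.403·180) = 0.0552 s.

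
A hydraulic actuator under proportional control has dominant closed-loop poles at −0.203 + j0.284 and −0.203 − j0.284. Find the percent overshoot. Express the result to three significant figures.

%OS ≈ 10.6%

With σ = 0.203, ω_d = 0.284: ω_n = √(σ²+ω_d²) = 0.349 rad/s, ζ = σ/ω_n = 0.582.
%OS = 100 e^{−πζ/√(1−ζ²)} with ζ = 0.582 gives 10.6%.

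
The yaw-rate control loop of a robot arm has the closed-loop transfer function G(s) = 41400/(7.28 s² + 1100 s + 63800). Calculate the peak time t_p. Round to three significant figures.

t_p ≈ 0.0568 s

Dividing through by 7.28: denominator becomes s² + 151.1 s + 8764.
So ω_n = √8764 = 93.6 rad/s and ζ = 151.1/(2·93.6) = 0.807.
ω_d = 93.6·√(1 − 0.807²) = 55.3 rad/s. t_p = π/ω_d = 0.0568 s.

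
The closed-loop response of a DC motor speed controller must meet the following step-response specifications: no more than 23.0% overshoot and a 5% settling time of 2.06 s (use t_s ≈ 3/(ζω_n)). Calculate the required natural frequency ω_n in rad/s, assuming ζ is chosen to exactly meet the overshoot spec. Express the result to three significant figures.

ω_n ≈ 3.44 rad/s

From %OS = 100·exp(−πζ/√(1−ζ²)), invert to get ζ = −ln(OS)/√(π² + ln²(OS)) with OS = 0.230.
−ln 0.230 = 1.470, so ζ = 1.470/√(π² + 2.160) = 0.424.
Then ω_n = 3/(ζ t_s) = 3/(0.424 × 2.06) = 3.44 rad/s.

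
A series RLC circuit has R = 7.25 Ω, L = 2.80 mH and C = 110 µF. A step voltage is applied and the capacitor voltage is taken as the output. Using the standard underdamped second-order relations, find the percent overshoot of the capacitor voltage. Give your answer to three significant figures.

For a series RLC circuit (capacitor voltage as output), ω_n = 1/√(LC) = 1/√(2.80 mH · 110 µF) = 1800 rad/s.
ζ = (R/2)·√(C/L) = (7.25/2)·√(110 µF/2.80 mH) = 0.718.
%OS = 100·exp(−πζ/√(1−ζ²)) = 3.90%.

%OS ≈ 3.90%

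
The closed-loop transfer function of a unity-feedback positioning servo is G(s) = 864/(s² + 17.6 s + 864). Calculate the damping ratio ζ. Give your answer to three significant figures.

ζ ≈ 0.299

Comparing the denominator to s² + 2ζω_n s + ω_n²: ω_n = √864 = 29.4 rad/s, and 2ζω_n = 17.6 so ζ = 17.6/(2·29.4) = 0.299.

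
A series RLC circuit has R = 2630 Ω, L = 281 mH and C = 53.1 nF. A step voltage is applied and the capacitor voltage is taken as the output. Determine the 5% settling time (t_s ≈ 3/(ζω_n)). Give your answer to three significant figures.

t_s ≈ 0.000641 s

For a series RLC circuit (capacitor voltage as output), ω_n = 1/√(LC) = 1/√(281 mH · 53.1 nF) = 8190 rad/s.
ζ = (R/2)·√(C/L) = (2630/2)·√(53.1 nF/281 mH) = 0.572.
t_s ≈ 3/(ζω_n) = 0.000641 s.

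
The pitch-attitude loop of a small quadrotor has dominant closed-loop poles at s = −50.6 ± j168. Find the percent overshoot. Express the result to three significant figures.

With σ = 50.6, ω_d = 168: ω_n = √(σ²+ω_d²) = 175 rad/s, ζ = σ/ω_n = 0.288.
%OS = 100·exp(−πζ/√(1−ζ²)) = 38.8%.

%OS ≈ 38.8%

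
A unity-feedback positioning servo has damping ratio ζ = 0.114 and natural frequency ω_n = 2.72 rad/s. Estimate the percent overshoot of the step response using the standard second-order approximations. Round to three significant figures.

%OS ≈ 69.7%

For an underdamped second-order system, %OS = 100·exp(−πζ/√(1−ζ²)).
πζ/√(1−ζ²) = π·0.114/√(1−0.0130) = 0.3605, so %OS = 100·e^(−0.3605) = 69.7%.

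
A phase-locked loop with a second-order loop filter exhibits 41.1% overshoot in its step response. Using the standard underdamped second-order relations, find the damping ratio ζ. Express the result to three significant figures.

From %OS = 100·exp(−πζ/√(1−ζ²)), invert to get ζ = −ln(OS)/√(π² + ln²(OS)) with OS = 0.411.
−ln 0.411 = 0.8892, so ζ = 0.8892/√(π² + 0.7906) = 0.272.

ζ ≈ 0.272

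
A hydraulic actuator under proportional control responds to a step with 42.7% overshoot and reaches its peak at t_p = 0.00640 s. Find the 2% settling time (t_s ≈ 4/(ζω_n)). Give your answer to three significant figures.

The overshoot fixes ζ = −ln(OS)/√(π²+ln²(OS)) = 0.261.
From t_p = π/ω_d, ω_d = π/0.00640 = 491 rad/s, so ω_n = ω_d/√(1−ζ²) = 509 rad/s.
t_s ≈ 4/(ζω_n) = 4/(0.261·509) = 0.0301 s.

t_s ≈ 0.0301 s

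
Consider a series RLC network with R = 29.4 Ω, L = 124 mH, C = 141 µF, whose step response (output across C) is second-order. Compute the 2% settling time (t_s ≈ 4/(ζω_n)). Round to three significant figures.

t_s ≈ 0.0337 s

For a series RLC circuit (capacitor voltage as output), ω_n = 1/√(LC) = 1/√(124 mH · 141 µF) = 239 rad/s.
ζ = (R/2)·√(C/L) = (29.4/2)·√(141 µF/124 mH) = 0.496.
t_s ≈ 4/(ζω_n) = 0.0337 s.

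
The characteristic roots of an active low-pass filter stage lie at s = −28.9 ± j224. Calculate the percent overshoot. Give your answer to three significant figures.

%OS ≈ 66.7%

|pole| = ω_n = √(28.9² + 224²) = 226 rad/s; ζ = cos θ = σ/ω_n = 0.128.
Overshoot: exp(−π·0.128/√(1−0.128²)) = 0.667, i.e. 66.7%.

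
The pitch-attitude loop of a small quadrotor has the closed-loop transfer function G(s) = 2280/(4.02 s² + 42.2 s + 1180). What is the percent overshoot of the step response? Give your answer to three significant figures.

Dividing through by 4.02: denominator becomes s² + 10.50 s + 293.5.
So ω_n = √293.5 = 17.1 rad/s and ζ = 10.50/(2·17.1) = 0.306.
%OS = 100·exp(−πζ/√(1−ζ²)) = 36.4%.

%OS ≈ 36.4%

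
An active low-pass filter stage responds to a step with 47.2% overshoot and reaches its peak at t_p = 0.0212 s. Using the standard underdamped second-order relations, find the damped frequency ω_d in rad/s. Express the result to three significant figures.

t_p = π/ω_d, so ω_d = π/0.0212 = 148 rad/s.

ω_d ≈ 148 rad/s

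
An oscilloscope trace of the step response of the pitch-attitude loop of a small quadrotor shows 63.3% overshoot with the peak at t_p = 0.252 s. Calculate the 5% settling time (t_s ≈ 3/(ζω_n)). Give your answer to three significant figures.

t_s ≈ 1.65 s

The overshoot fixes ζ = −ln(OS)/√(π²+ln²(OS)) = 0.144.
From t_p = π/ω_d, ω_d = π/0.252 = 12.5 rad/s, so ω_n = ω_d/√(1−ζ²) = 12.6 rad/s.
t_s ≈ 3/(ζω_n) = 3/(0.144·12.6) = 1.65 s.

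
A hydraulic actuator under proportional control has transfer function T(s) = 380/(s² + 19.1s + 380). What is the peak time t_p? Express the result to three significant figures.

t_p ≈ 0.185 s

Matching coefficients with s² + 2ζω_n s + ω_n² gives ω_n² = 380 ⇒ ω_n = 19.5 rad/s, and ζ = 19.1/(2ω_n) = 0.490.
ω_d = 19.5·√(1 − 0.490²) = 17.0 rad/s. Then t_p = π/ω_d = 0.185 s.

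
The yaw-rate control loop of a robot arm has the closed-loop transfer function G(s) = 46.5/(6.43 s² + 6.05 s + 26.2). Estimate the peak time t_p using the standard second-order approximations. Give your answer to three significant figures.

Dividing through by 6.43: denominator becomes s² + 0.9409 s + 4.075.
So ω_n = √4.075 = 2.02 rad/s and ζ = 0.9409/(2·2.02) = 0.233.
The damped frequency ω_d = ω_n√(1−ζ²) = 1.96 rad/s. t_p = π/ω_d = 1.60 s.

t_p ≈ 1.60 s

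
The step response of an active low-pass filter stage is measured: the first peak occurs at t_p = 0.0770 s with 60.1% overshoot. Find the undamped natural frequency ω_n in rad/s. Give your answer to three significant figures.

The overshoot fixes ζ = −ln(OS)/√(π²+ln²(OS)) = 0.160.
From t_p = π/ω_d, ω_d = π/0.0770 = 40.8 rad/s, so ω_n = ω_d/√(1−ζ²) = 41.3 rad/s.

ω_n ≈ 41.3 rad/s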